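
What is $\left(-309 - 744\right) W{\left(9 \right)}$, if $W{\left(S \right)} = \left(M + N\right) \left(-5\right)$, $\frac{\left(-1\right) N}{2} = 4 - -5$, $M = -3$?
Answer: $-110565$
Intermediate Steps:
$N = -18$ ($N = - 2 \left(4 - -5\right) = - 2 \left(4 + 5\right) = \left(-2\right) 9 = -18$)
$W{\left(S \right)} = 105$ ($W{\left(S \right)} = \left(-3 - 18\right) \left(-5\right) = \left(-21\right) \left(-5\right) = 105$)
$\left(-309 - 744\right) W{\left(9 \right)} = \left(-309 - 744\right) 105 = \left(-1053\right) 105 = -110565$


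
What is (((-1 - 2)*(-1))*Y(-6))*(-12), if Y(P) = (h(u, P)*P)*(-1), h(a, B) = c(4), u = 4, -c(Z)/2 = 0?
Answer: 0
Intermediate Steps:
c(Z) = 0 (c(Z) = -2*0 = 0)
h(a, B) = 0
Y(P) = 0 (Y(P) = (0*P)*(-1) = 0*(-1) = 0)
(((-1 - 2)*(-1))*Y(-6))*(-12) = (((-1 - 2)*(-1))*0)*(-12) = (-3*(-1)*0)*(-12) = (3*0)*(-12) = 0*(-12) = 0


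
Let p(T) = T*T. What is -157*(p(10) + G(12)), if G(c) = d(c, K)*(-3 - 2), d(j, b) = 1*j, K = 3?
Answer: -6280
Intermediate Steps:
d(j, b) = j
p(T) = T²
G(c) = -5*c (G(c) = c*(-3 - 2) = c*(-5) = -5*c)
-157*(p(10) + G(12)) = -157*(10² - 5*12) = -157*(100 - 60) = -157*40 = -6280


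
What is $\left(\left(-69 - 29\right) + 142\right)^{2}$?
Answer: $1936$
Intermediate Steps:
$\left(\left(-69 - 29\right) + 142\right)^{2} = \left(-98 + 142\right)^{2} = 44^{2} = 1936$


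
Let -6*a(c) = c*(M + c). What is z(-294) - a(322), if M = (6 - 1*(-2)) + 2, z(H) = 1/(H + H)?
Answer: 3492197/196 ≈ 17817.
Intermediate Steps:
z(H) = 1/(2*H)
M = 10 (M = (6 + 2) + 2 = 8 + 2 = 10)
a(c) = -c*(10 + c)/6
z(-294) - a(322) = (½)/(-294) - (-1)*322*(10 + 322)/6 = (½)*(-1/294) - (-1)*322*332/6 = -1/588 - 1*(-53452/3) = -1/588 + 53452/3 = 3492197/196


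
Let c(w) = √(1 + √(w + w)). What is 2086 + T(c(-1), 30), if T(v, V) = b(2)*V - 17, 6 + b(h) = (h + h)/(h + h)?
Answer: 1919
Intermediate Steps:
b(h) = -5 (b(h) = -6 + (h + h)/(h + h) = -6 + (2*h)/((2*h)) = -6 + (2*h)*(1/(2*h)) = -6 + 1 = -5)
c(w) = √(1 + √2*√w) (c(w) = √(1 + √(2*w)) = √(1 + √2*√w))
T(v, V) = -17 - 5*V (T(v, V) = -5*V - 17 = -17 - 5*V)
2086 + T(c(-1), 30) = 2086 + (-17 - 5*30) = 2086 + (-17 - 150) = 2086 - 167 = 1919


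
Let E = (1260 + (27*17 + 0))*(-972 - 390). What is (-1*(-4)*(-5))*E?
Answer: 46825560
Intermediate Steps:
E = -2341278 (E = (1260 + (459 + 0))*(-1362) = (1260 + 459)*(-1362) = 1719*(-1362) = -2341278)
(-1*(-4)*(-5))*E = (-1*(-4)*(-5))*(-2341278) = (4*(-5))*(-2341278) = -20*(-2341278) = 46825560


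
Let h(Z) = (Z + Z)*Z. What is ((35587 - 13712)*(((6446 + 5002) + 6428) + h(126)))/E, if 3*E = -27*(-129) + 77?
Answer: 162841875/178 ≈ 9.1484e+5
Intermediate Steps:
E = 3560/3 (E = (-27*(-129) + 77)/3 = (3483 + 77)/3 = (⅓)*3560 = 3560/3 ≈ 1186.7)
h(Z) = 2*Z² (h(Z) = (2*Z)*Z = 2*Z²)
((35587 - 13712)*(((6446 + 5002) + 6428) + h(126)))/E = ((35587 - 13712)*(((6446 + 5002) + 6428) + 2*126²))/(3560/3) = (21875*((11448 + 6428) + 2*15876))*(3/3560) = (21875*(17876 + 31752))*(3/3560) = (21875*49628)*(3/3560) = 1085612500*(3/3560) = 162841875/178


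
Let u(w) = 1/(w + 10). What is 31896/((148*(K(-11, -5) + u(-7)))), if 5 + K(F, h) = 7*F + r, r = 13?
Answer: -11961/3811 ≈ -3.1385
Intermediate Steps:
K(F, h) = 8 + 7*F (K(F, h) = -5 + (7*F + 13) = -5 + (13 + 7*F) = 8 + 7*F)
u(w) = 1/(10 + w)
31896/((148*(K(-11, -5) + u(-7)))) = 31896/((148*((8 + 7*(-11)) + 1/(10 - 7)))) = 31896/((148*((8 - 77) + 1/3))) = 31896/((148*(-69 + ⅓))) = 31896/((148*(-206/3))) = 31896/(-30488/3) = 31896*(-3/30488) = -11961/3811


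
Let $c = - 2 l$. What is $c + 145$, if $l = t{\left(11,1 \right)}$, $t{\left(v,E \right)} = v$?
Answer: $123$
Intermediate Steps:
$l = 11$
$c = -22$ ($c = \left(-2\right) 11 = -22$)
$c + 145 = -22 + 145 = 123$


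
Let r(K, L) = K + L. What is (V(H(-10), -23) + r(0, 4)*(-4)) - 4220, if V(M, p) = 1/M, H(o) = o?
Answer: -42361/10 ≈ -4236.1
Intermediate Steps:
(V(H(-10), -23) + r(0, 4)*(-4)) - 4220 = (1/(-10) + (0 + 4)*(-4)) - 4220 = (-⅒ + 4*(-4)) - 4220 = (-⅒ - 16) - 4220 = -161/10 - 4220 = -42361/10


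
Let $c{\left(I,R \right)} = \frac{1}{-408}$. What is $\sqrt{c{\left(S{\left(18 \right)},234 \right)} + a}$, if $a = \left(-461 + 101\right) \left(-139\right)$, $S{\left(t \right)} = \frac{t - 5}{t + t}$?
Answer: $\frac{\sqrt{2082464538}}{204} \approx 223.7$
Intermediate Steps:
$S{\left(t \right)} = \frac{-5 + t}{2 t}$
$c{\left(I,R \right)} = - \frac{1}{408}$
$a = 50040$ ($a = \left(-360\right) \left(-139\right) = 50040$)
$\sqrt{c{\left(S{\left(18 \right)},234 \right)} + a} = \sqrt{- \frac{1}{408} + 50040} = \sqrt{\frac{20416319}{408}} = \frac{\sqrt{2082464538}}{204}$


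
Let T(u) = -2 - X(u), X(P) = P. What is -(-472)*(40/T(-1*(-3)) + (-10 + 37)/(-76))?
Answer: -74930/19 ≈ -3943.7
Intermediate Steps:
T(u) = -2 - u
-(-472)*(40/T(-1*(-3)) + (-10 + 37)/(-76)) = -(-472)*(40/(-2 - (-1)*(-3)) + (-10 + 37)/(-76)) = -(-472)*(40/(-2 - 1*3) + 27*(-1/76)) = -(-472)*(40/(-2 - 3) - 27/76) = -(-472)*(40/(-5) - 27/76) = -(-472)*(40*(-⅕) - 27/76) = -(-472)*(-8 - 27/76) = -(-472)*(-635)/76 = -1*74930/19 = -74930/19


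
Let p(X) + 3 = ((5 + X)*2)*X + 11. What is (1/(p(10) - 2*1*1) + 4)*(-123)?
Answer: -50225/102 ≈ -492.40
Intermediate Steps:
p(X) = 8 + X*(10 + 2*X) (p(X) = -3 + (((5 + X)*2)*X + 11) = -3 + ((10 + 2*X)*X + 11) = -3 + (X*(10 + 2*X) + 11) = -3 + (11 + X*(10 + 2*X)) = 8 + X*(10 + 2*X))
(1/(p(10) - 2*1*1) + 4)*(-123) = (1/((8 + 2*10² + 10*10) - 2*1*1) + 4)*(-123) = (1/((8 + 2*100 + 100) - 2*1) + 4)*(-123) = (1/((8 + 200 + 100) - 2) + 4)*(-123) = (1/(308 - 2) + 4)*(-123) = (1/306 + 4)*(-123) = (1225/306)*(-123) = -50225/102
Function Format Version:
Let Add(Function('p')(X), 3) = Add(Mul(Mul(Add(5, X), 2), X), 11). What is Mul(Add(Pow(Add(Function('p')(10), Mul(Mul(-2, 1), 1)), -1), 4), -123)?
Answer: Rational(-50225, 102) ≈ -492.40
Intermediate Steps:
Function('p')(X) = Add(8, Mul(X, Add(10, Mul(2, X)))) (Function('p')(X) = Add(-3, Add(Mul(Mul(Add(5, X), 2), X), 11)) = Add(-3, Add(Mul(Add(10, Mul(2, X)), X), 11)) = Add(-3, Add(Mul(X, Add(10, Mul(2, X))), 11)) = Add(-3, Add(11, Mul(X, Add(10, Mul(2, X))))) = Add(8, Mul(X, Add(10, Mul(2, X)))))
Mul(Add(Pow(Add(Function('p')(10), Mul(Mul(-2, 1), 1)), -1), 4), -123) = Mul(Add(Pow(Add(Add(8, Mul(2, Pow(10, 2)), Mul(10, 10)), Mul(Mul(-2, 1), 1)), -1), 4), -123) = Mul(Add(Pow(Add(Add(8, Mul(2, 100), 100), Mul(-2, 1)), -1), 4), -123) = Mul(Add(Pow(Add(Add(8, 200, 100), -2), -1), 4), -123) = Mul(Add(Pow(Add(308, -2), -1), 4), -123) = Mul(Add(Pow(306, -1), 4), -123) = Mul(Add(Rational(1, 306), 4), -123) = Mul(Rational(1225, 306), -123) = Rational(-50225, 102)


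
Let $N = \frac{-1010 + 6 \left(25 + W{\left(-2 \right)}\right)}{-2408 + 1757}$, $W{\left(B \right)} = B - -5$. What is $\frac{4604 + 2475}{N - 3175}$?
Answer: $- \frac{4608429}{2066083} \approx -2.2305$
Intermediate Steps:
$W{\left(B \right)} = 5 + B$ ($W{\left(B \right)} = B + 5 = 5 + B$)
$N = \frac{842}{651}$ ($N = \frac{-1010 + 6 \left(25 + \left(5 - 2\right)\right)}{-2408 + 1757} = \frac{-1010 + 6 \left(25 + 3\right)}{-651} = \left(-1010 + 6 \cdot 28\right) \left(- \frac{1}{651}\right) = \left(-1010 + 168\right) \left(- \frac{1}{651}\right) = \left(-842\right) \left(- \frac{1}{651}\right) = \frac{842}{651} \approx 1.2934$)
$\frac{4604 + 2475}{N - 3175} = \frac{4604 + 2475}{\frac{842}{651} - 3175} = \frac{7079}{\frac{842}{651} - 3175} = \frac{7079}{- \frac{2066083}{651}} = 7079 \left(- \frac{651}{2066083}\right) = - \frac{4608429}{2066083}$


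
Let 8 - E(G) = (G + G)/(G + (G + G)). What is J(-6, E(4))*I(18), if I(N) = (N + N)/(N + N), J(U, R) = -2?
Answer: -2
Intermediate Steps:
E(G) = 22/3 (E(G) = 8 - (G + G)/(G + (G + G)) = 8 - 2*G/(G + 2*G) = 8 - 2*G/(3*G) = 8 - 2*G*1/(3*G) = 8 - 1*⅔ = 8 - ⅔ = 22/3)
I(N) = 1 (I(N) = (2*N)/((2*N)) = (2*N)*(1/(2*N)) = 1)
J(-6, E(4))*I(18) = -2*1 = -2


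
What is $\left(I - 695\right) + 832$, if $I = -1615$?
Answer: $-1478$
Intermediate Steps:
$\left(I - 695\right) + 832 = \left(-1615 - 695\right) + 832 = -2310 + 832 = -1478$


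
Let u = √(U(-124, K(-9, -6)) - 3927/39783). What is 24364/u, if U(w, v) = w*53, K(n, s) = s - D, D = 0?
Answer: -24364*I*√1155730641861/87152601 ≈ -300.54*I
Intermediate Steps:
K(n, s) = s (K(n, s) = s - 1*0 = s + 0 = s)
U(w, v) = 53*w
u = I*√1155730641861/13261 (u = √(53*(-124) - 3927/39783) = √(-6572 - 3927*1/39783) = √(-6572 - 1309/13261) = √(-87152601/13261) = I*√1155730641861/13261 ≈ 81.068*I)
24364/u = 24364/((I*√1155730641861/13261)) = 24364*(-I*√1155730641861/87152601) = -24364*I*√1155730641861/87152601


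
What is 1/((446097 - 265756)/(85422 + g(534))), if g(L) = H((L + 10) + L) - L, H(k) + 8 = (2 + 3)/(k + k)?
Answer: 183001285/388815196 ≈ 0.47066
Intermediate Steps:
H(k) = -8 + 5/(2*k) (H(k) = -8 + (2 + 3)/(k + k) = -8 + 5/((2*k)) = -8 + 5*(1/(2*k)) = -8 + 5/(2*k))
g(L) = -8 - L + 5/(2*(10 + 2*L)) (g(L) = (-8 + 5/(2*((L + 10) + L))) - L = (-8 + 5/(2*((10 + L) + L))) - L = (-8 + 5/(2*(10 + 2*L))) - L = -8 - L + 5/(2*(10 + 2*L)))
1/((446097 - 265756)/(85422 + g(534))) = 1/((446097 - 265756)/(85422 + (5/4 - (5 + 534)*(8 + 534))/(5 + 534))) = 1/(180341/(85422 + (5/4 - 1*539*542)/539)) = 1/(180341/(85422 + (5/4 - 292138)/539)) = 1/(180341/(85422 + (1/539)*(-1168547/4))) = 1/(180341/(85422 - 1168547/2156)) = 1/(180341/(183001285/2156)) = 1/(180341*(2156/183001285)) = 1/(388815196/183001285) = 183001285/388815196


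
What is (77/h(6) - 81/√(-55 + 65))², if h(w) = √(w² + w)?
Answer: 11959/15 - 297*√105/5 ≈ 188.60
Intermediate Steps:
h(w) = √(w + w²)
(77/h(6) - 81/√(-55 + 65))² = (77/(√(6*(1 + 6))) - 81/√(-55 + 65))² = (77/(√(6*7)) - 81*√10/10)² = (77/(√42) - 81*√10/10)² = (77*(√42/42) - 81*√10/10)² = (11*√42/6 - 81*√10/10)² = (-81*√10/10 + 11*√42/6)²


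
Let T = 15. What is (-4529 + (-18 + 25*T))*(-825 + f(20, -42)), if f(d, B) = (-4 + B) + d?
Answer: 3550372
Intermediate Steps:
f(d, B) = -4 + B + d
(-4529 + (-18 + 25*T))*(-825 + f(20, -42)) = (-4529 + (-18 + 25*15))*(-825 + (-4 - 42 + 20)) = (-4529 + (-18 + 375))*(-825 - 26) = (-4529 + 357)*(-851) = -4172*(-851) = 3550372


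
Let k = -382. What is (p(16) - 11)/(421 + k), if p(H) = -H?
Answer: -9/13 ≈ -0.69231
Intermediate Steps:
(p(16) - 11)/(421 + k) = (-1*16 - 11)/(421 - 382) = (-16 - 11)/39 = -27*1/39 = -9/13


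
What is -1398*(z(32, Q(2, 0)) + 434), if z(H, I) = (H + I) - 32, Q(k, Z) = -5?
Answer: -599742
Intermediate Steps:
z(H, I) = -32 + H + I
-1398*(z(32, Q(2, 0)) + 434) = -1398*((-32 + 32 - 5) + 434) = -1398*(-5 + 434) = -1398*429 = -599742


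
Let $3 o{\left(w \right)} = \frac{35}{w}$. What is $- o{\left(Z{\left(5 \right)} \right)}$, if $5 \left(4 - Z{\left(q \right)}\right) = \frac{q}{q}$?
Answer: $- \frac{175}{57} \approx -3.0702$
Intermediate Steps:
$Z{\left(q \right)} = \frac{19}{5}$ ($Z{\left(q \right)} = 4 - \frac{q \frac{1}{q}}{5} = 4 - \frac{1}{5} = \frac{19}{5}$)
$o{\left(w \right)} = \frac{35}{3 w}$ ($o{\left(w \right)} = \frac{35 \frac{1}{w}}{3} = \frac{35}{3 w}$)
$- o{\left(Z{\left(5 \right)} \right)} = - \frac{35}{3 \cdot \frac{19}{5}} = - \frac{35 \cdot 5}{3 \cdot 19} = \left(-1\right) \frac{175}{57} = - \frac{175}{57}$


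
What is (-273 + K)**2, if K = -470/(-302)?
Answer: 1680016144/22801 ≈ 73682.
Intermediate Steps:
K = 235/151 (K = -470*(-1/302) = 235/151 ≈ 1.5563)
(-273 + K)**2 = (-273 + 235/151)**2 = (-40988/151)**2 = 1680016144/22801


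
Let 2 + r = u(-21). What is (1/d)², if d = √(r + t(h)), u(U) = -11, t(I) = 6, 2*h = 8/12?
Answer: -⅐ ≈ -0.14286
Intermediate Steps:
h = ⅓ (h = (8/12)/2 = (8*(1/12))/2 = (½)*(⅔) = ⅓ ≈ 0.33333)
r = -13 (r = -2 - 11 = -13)
d = I*√7 (d = √(-13 + 6) = √(-7) = I*√7 ≈ 2.6458*I)
(1/d)² = (1/(I*√7))² = (-I*√7/7)² = -⅐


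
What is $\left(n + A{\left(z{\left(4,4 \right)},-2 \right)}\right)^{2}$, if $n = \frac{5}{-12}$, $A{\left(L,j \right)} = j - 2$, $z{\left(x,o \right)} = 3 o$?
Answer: $\frac{2809}{144} \approx 19.507$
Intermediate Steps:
$A{\left(L,j \right)} = -2 + j$ ($A{\left(L,j \right)} = j - 2 = -2 + j$)
$n = - \frac{5}{12}$ ($n = 5 \left(- \frac{1}{12}\right) = - \frac{5}{12} \approx -0.41667$)
$\left(n + A{\left(z{\left(4,4 \right)},-2 \right)}\right)^{2} = \left(- \frac{5}{12} - 4\right)^{2} = \left(- \frac{53}{12}\right)^{2} = \frac{2809}{144}$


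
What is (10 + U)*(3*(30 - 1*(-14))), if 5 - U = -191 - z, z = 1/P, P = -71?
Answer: 1930500/71 ≈ 27190.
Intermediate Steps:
z = -1/71 (z = 1/(-71) = -1/71 ≈ -0.014085)
U = 13915/71 (U = 5 - (-191 - 1*(-1/71)) = 5 - (-191 + 1/71) = 5 - 1*(-13560/71) = 5 + 13560/71 = 13915/71 ≈ 195.99)
(10 + U)*(3*(30 - 1*(-14))) = (10 + 13915/71)*(3*(30 - 1*(-14))) = 14625*(3*(30 + 14))/71 = 14625*(3*44)/71 = (14625/71)*132 = 1930500/71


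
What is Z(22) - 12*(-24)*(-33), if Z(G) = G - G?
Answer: -9504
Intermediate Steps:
Z(G) = 0
Z(22) - 12*(-24)*(-33) = 0 - 12*(-24)*(-33) = 0 - (-288)*(-33) = 0 - 1*9504 = 0 - 9504 = -9504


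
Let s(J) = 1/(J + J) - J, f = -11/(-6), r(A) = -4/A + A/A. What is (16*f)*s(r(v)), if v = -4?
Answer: -154/3 ≈ -51.333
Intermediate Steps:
r(A) = 1 - 4/A (r(A) = -4/A + 1 = 1 - 4/A)
f = 11/6 (f = -11*(-⅙) = 11/6 ≈ 1.8333)
s(J) = 1/(2*J) - J
(16*f)*s(r(v)) = (16*(11/6))*(1/(2*(((-4 - 4)/(-4)))) - (-4 - 4)/(-4)) = 88*(1/(2*((-¼*(-8)))) - (-1)*(-8)/4)/3 = 88*((½)/2 - 1*2)/3 = 88*((½)*(½) - 2)/3 = 88*(¼ - 2)/3 = (88/3)*(-7/4) = -154/3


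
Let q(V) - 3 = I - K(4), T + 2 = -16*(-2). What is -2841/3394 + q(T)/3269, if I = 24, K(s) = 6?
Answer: -1316565/1584998 ≈ -0.83064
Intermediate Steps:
T = 30 (T = -2 - 16*(-2) = -2 + 32 = 30)
q(V) = 21 (q(V) = 3 + (24 - 1*6) = 3 + (24 - 6) = 3 + 18 = 21)
-2841/3394 + q(T)/3269 = -2841/3394 + 21/3269 = -2841*1/3394 + 21*(1/3269) = -2841/3394 + 3/467 = -1316565/1584998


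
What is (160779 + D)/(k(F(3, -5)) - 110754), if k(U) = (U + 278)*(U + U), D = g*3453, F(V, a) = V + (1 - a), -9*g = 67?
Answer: -101305/79191 ≈ -1.2792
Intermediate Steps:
g = -67/9 (g = -⅑*67 = -67/9 ≈ -7.4444)
F(V, a) = 1 + V - a
D = -77117/3 (D = -67/9*3453 = -77117/3 ≈ -25706.)
k(U) = 2*U*(278 + U) (k(U) = (278 + U)*(2*U) = 2*U*(278 + U))
(160779 + D)/(k(F(3, -5)) - 110754) = (160779 - 77117/3)/(2*(1 + 3 - 1*(-5))*(278 + (1 + 3 - 1*(-5))) - 110754) = 405220/(3*(2*(1 + 3 + 5)*(278 + (1 + 3 + 5)) - 110754)) = 405220/(3*(2*9*(278 + 9) - 110754)) = 405220/(3*(2*9*287 - 110754)) = 405220/(3*(5166 - 110754)) = (405220/3)/(-105588) = (405220/3)*(-1/105588) = -101305/79191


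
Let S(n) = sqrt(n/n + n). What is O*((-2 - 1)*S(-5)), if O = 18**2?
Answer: -1944*I ≈ -1944.0*I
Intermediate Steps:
O = 324
S(n) = sqrt(1 + n)
O*((-2 - 1)*S(-5)) = 324*((-2 - 1)*sqrt(1 - 5)) = 324*(-6*I) = -1944*I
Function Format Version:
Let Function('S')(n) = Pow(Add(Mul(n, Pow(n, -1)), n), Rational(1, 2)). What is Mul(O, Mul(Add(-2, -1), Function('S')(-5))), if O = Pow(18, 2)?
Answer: Mul(-1944, I) ≈ Mul(-1944.0, I)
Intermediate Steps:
O = 324
Function('S')(n) = Pow(Add(1, n), Rational(1, 2))
Mul(O, Mul(Add(-2, -1), Function('S')(-5))) = Mul(324, Mul(Add(-2, -1), Pow(Add(1, -5), Rational(1, 2)))) = Mul(324, Mul(-3, Pow(-4, Rational(1, 2)))) = Mul(324, Mul(-3, Mul(2, I))) = Mul(324, Mul(-6, I)) = Mul(-1944, I)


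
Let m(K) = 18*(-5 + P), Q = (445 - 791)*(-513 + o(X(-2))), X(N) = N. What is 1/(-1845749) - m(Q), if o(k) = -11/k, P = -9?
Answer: 465128747/1845749 ≈ 252.00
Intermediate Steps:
Q = 175595 (Q = (445 - 791)*(-513 - 11/(-2)) = -346*(-513 - 11*(-1/2)) = -346*(-513 + 11/2) = -346*(-1015/2) = 175595)
m(K) = -252 (m(K) = 18*(-5 - 9) = 18*(-14) = -252)
1/(-1845749) - m(Q) = 1/(-1845749) - 1*(-252) = -1/1845749 + 252 = 465128747/1845749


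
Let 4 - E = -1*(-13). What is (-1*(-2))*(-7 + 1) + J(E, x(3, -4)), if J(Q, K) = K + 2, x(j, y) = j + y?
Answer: -11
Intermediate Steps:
E = -9 (E = 4 - (-1)*(-13) = 4 - 1*13 = 4 - 13 = -9)
J(Q, K) = 2 + K
(-1*(-2))*(-7 + 1) + J(E, x(3, -4)) = (-1*(-2))*(-7 + 1) + (2 + (3 - 4)) = 2*(-6) + (2 - 1) = -12 + 1 = -11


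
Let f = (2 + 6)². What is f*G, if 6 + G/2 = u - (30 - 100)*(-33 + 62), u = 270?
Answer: 293632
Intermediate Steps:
f = 64 (f = 8² = 64)
G = 4588 (G = -12 + 2*(270 - (30 - 100)*(-33 + 62)) = -12 + 2*(270 - (-70)*29) = -12 + 2*(270 - 1*(-2030)) = -12 + 2*(270 + 2030) = -12 + 2*2300 = -12 + 4600 = 4588)
f*G = 64*4588 = 293632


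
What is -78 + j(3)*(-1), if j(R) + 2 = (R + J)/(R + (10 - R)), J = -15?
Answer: -374/5 ≈ -74.800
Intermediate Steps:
j(R) = -7/2 + R/10 (j(R) = -2 + (R - 15)/(R + (10 - R)) = -2 + (-15 + R)/10 = -2 + (-15 + R)*(1/10) = -2 + (-3/2 + R/10) = -7/2 + R/10)
-78 + j(3)*(-1) = -78 + (-7/2 + (1/10)*3)*(-1) = -78 + (-7/2 + 3/10)*(-1) = -78 - 16/5*(-1) = -78 + 16/5 = -374/5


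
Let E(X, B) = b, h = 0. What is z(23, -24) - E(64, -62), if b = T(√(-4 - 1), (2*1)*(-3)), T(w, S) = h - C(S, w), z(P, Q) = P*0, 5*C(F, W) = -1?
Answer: -⅕ ≈ -0.20000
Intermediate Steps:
C(F, W) = -⅕ (C(F, W) = (⅕)*(-1) = -⅕)
z(P, Q) = 0
T(w, S) = ⅕ (T(w, S) = 0 - 1*(-⅕) = 0 + ⅕ = ⅕)
b = ⅕ ≈ 0.20000
E(X, B) = ⅕
z(23, -24) - E(64, -62) = 0 - 1*⅕ = 0 - ⅕ = -⅕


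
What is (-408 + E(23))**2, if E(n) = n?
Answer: 148225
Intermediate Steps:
(-408 + E(23))**2 = (-408 + 23)**2 = (-385)**2 = 148225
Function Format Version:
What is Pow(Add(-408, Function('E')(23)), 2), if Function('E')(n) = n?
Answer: 148225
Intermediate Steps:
Pow(Add(-408, Function('E')(23)), 2) = Pow(Add(-408, 23), 2) = Pow(-385, 2) = 148225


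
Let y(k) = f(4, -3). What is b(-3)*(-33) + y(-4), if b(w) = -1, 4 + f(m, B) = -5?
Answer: 24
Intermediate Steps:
f(m, B) = -9 (f(m, B) = -4 - 5 = -9)
y(k) = -9
b(-3)*(-33) + y(-4) = -1*(-33) - 9 = 33 - 9 = 24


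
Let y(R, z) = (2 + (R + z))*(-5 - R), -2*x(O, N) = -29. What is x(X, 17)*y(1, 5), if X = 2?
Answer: -696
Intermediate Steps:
x(O, N) = 29/2 (x(O, N) = -½*(-29) = 29/2)
y(R, z) = (-5 - R)*(2 + R + z) (y(R, z) = (2 + R + z)*(-5 - R) = (-5 - R)*(2 + R + z))
x(X, 17)*y(1, 5) = 29*(-10 - 1*1² - 7*1 - 5*5 - 1*1*5)/2 = 29*(-10 - 1*1 - 7 - 25 - 5)/2 = 29*(-10 - 1 - 7 - 25 - 5)/2 = (29/2)*(-48) = -696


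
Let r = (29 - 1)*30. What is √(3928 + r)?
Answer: 4*√298 ≈ 69.051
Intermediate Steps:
r = 840 (r = 28*30 = 840)
√(3928 + r) = √(3928 + 840) = √4768 = 4*√298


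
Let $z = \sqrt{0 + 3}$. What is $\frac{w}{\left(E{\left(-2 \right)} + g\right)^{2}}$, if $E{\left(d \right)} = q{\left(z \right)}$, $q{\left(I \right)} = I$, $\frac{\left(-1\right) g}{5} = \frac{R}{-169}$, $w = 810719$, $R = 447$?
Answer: $\frac{9804012259508831}{2008633554147} - \frac{2915323395424895 \sqrt{3}}{4017267108294} \approx 3624.0$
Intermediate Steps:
$z = \sqrt{3} \approx 1.732$
$g = \frac{2235}{169}$ ($g = - 5 \frac{447}{-169} = - 5 \cdot 447 \left(- \frac{1}{169}\right) = \left(-5\right) \left(- \frac{447}{169}\right) = \frac{2235}{169} \approx 13.225$)
$E{\left(d \right)} = \sqrt{3}$
$\frac{w}{\left(E{\left(-2 \right)} + g\right)^{2}} = \frac{810719}{\left(\sqrt{3} + \frac{2235}{169}\right)^{2}} = \frac{810719}{\left(\frac{2235}{169} + \sqrt{3}\right)^{2}}$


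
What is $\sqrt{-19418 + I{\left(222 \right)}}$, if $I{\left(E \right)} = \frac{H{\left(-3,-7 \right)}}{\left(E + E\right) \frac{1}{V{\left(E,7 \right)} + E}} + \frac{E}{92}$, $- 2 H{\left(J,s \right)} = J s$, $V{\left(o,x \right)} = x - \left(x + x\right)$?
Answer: $\frac{3 i \sqrt{25003501618}}{3404} \approx 139.36 i$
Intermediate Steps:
$V{\left(o,x \right)} = - x$ ($V{\left(o,x \right)} = x - 2 x = - x$)
$H{\left(J,s \right)} = - \frac{J s}{2}$
$I{\left(E \right)} = \frac{E}{92} - \frac{21 \left(-7 + E\right)}{4 E}$ ($I{\left(E \right)} = \frac{\left(- \frac{1}{2}\right) \left(-3\right) \left(-7\right)}{\left(E + E\right) \frac{1}{\left(-1\right) 7 + E}} + \frac{E}{92} = - \frac{21}{2 \frac{2 E}{-7 + E}} + E \frac{1}{92} = - \frac{21}{2 \frac{2 E}{-7 + E}} + \frac{E}{92} = - \frac{21 \frac{-7 + E}{2 E}}{2} + \frac{E}{92} = - \frac{21 \left(-7 + E\right)}{4 E} + \frac{E}{92} = \frac{E}{92} - \frac{21 \left(-7 + E\right)}{4 E}$)
$\sqrt{-19418 + I{\left(222 \right)}} = \sqrt{-19418 + \frac{3381 + 222 \left(-483 + 222\right)}{92 \cdot 222}} = \sqrt{-19418 + \frac{1}{92} \cdot \frac{1}{222} \left(3381 + 222 \left(-261\right)\right)} = \sqrt{-19418 + \frac{1}{92} \cdot \frac{1}{222} \left(3381 - 57942\right)} = \sqrt{-19418 + \frac{1}{92} \cdot \frac{1}{222} \left(-54561\right)} = \sqrt{-19418 - \frac{18187}{6808}} = \sqrt{- \frac{132215931}{6808}} = \frac{3 i \sqrt{25003501618}}{3404}$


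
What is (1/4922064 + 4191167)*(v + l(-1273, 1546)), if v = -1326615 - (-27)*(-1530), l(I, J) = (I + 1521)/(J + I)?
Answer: -7703833140275688033853/1343723472 ≈ -5.7332e+12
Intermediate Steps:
l(I, J) = (1521 + I)/(I + J)
v = -1367925 (v = -1326615 - 1*41310 = -1326615 - 41310 = -1367925)
(1/4922064 + 4191167)*(v + l(-1273, 1546)) = (1/4922064 + 4191167)*(-1367925 + (1521 - 1273)/(-1273 + 1546)) = (1/4922064 + 4191167)*(-1367925 + 248/273) = 20629192208689*(-1367925 + (1/273)*248)/4922064 = 20629192208689*(-1367925 + 248/273)/4922064 = (20629192208689/4922064)*(-373443277/273) = -7703833140275688033853/1343723472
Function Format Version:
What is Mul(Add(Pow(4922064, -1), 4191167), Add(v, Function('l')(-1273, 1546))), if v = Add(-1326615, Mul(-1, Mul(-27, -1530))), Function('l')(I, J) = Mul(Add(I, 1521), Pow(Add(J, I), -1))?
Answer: Rational(-7703833140275688033853, 1343723472) ≈ -5.7332e+12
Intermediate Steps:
Function('l')(I, J) = Mul(Pow(Add(I, J), -1), Add(1521, I)) (Function('l')(I, J) = Mul(Add(1521, I), Pow(Add(I, J), -1)) = Mul(Pow(Add(I, J), -1), Add(1521, I)))
v = -1367925 (v = Add(-1326615, Mul(-1, 41310)) = Add(-1326615, -41310) = -1367925)
Mul(Add(Pow(4922064, -1), 4191167), Add(v, Function('l')(-1273, 1546))) = Mul(Add(Pow(4922064, -1), 4191167), Add(-1367925, Mul(Pow(Add(-1273, 1546), -1), Add(1521, -1273)))) = Mul(Add(Rational(1, 4922064), 4191167), Add(-1367925, Mul(Pow(273, -1), 248))) = Mul(Rational(20629192208689, 4922064), Add(-1367925, Mul(Rational(1, 273), 248))) = Mul(Rational(20629192208689, 4922064), Add(-1367925, Rational(248, 273))) = Mul(Rational(20629192208689, 4922064), Rational(-373443277, 273)) = Rational(-7703833140275688033853, 1343723472)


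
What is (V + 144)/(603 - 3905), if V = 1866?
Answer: -1005/1651 ≈ -0.60872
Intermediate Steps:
(V + 144)/(603 - 3905) = (1866 + 144)/(603 - 3905) = 2010/(-3302) = 2010*(-1/3302) = -1005/1651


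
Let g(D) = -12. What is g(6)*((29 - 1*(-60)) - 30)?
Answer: -708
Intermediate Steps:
g(6)*((29 - 1*(-60)) - 30) = -12*((29 - 1*(-60)) - 30) = -12*((29 + 60) - 30) = -12*(89 - 30) = -12*59 = -708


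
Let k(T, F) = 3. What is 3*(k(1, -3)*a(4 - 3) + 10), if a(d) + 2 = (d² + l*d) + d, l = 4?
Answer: 66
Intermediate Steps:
a(d) = -2 + d² + 5*d (a(d) = -2 + ((d² + 4*d) + d) = -2 + (d² + 5*d) = -2 + d² + 5*d)
3*(k(1, -3)*a(4 - 3) + 10) = 3*(3*(-2 + (4 - 3)² + 5*(4 - 3)) + 10) = 3*(3*(-2 + 1² + 5*1) + 10) = 3*(3*(-2 + 1 + 5) + 10) = 3*(3*4 + 10) = 3*(12 + 10) = 3*22 = 66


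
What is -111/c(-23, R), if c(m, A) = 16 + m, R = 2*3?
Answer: 111/7 ≈ 15.857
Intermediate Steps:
R = 6
-111/c(-23, R) = -111/(16 - 23) = -111/(-7) = -111*(-1/7) = 111/7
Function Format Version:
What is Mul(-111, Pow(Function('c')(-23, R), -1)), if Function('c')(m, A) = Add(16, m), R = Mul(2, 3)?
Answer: Rational(111, 7) ≈ 15.857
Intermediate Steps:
R = 6
Mul(-111, Pow(Function('c')(-23, R), -1)) = Mul(-111, Pow(Add(16, -23), -1)) = Mul(-111, Pow(-7, -1)) = Mul(-111, Rational(-1, 7)) = Rational(111, 7)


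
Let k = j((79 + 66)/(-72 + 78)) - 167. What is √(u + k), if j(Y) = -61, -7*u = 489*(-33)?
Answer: √101787/7 ≈ 45.577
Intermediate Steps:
u = 16137/7 (u = -489*(-33)/7 = -⅐*(-16137) = 16137/7 ≈ 2305.3)
k = -228 (k = -61 - 167 = -228)
√(u + k) = √(16137/7 - 228) = √(14541/7) = √101787/7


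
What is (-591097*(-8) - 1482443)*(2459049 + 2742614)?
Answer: 16886330251779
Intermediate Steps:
(-591097*(-8) - 1482443)*(2459049 + 2742614) = (4728776 - 1482443)*5201663 = 3246333*5201663 = 16886330251779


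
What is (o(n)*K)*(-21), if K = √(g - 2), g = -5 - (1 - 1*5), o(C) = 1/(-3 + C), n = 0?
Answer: 7*I*√3 ≈ 12.124*I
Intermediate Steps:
g = -1 (g = -5 - (1 - 5) = -5 - 1*(-4) = -5 + 4 = -1)
K = I*√3 (K = √(-1 - 2) = √(-3) = I*√3 ≈ 1.732*I)
(o(n)*K)*(-21) = ((I*√3)/(-3 + 0))*(-21) = ((I*√3)/(-3))*(-21) = -I*√3/3*(-21) = 7*I*√3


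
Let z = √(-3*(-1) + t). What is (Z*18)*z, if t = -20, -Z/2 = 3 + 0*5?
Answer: -108*I*√17 ≈ -445.3*I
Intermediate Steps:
Z = -6 (Z = -2*(3 + 0*5) = -2*(3 + 0) = -2*3 = -6)
z = I*√17 (z = √(-3*(-1) - 20) = √(3 - 20) = √(-17) = I*√17 ≈ 4.1231*I)
(Z*18)*z = (-6*18)*(I*√17) = -108*I*√17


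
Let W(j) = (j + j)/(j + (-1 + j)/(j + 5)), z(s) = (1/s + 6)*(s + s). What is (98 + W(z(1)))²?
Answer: 776959876/77841 ≈ 9981.4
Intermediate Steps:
z(s) = 2*s*(6 + 1/s) (z(s) = (6 + 1/s)*(2*s) = 2*s*(6 + 1/s))
W(j) = 2*j/(j + (-1 + j)/(5 + j)) (W(j) = (2*j)/(j + (-1 + j)/(5 + j)) = 2*j/(j + (-1 + j)/(5 + j)))
(98 + W(z(1)))² = (98 + 2*(2 + 12*1)*(5 + (2 + 12*1))/(-1 + (2 + 12*1)² + 6*(2 + 12*1)))² = (98 + 2*(2 + 12)*(5 + (2 + 12))/(-1 + (2 + 12)² + 6*(2 + 12)))² = (98 + 2*14*(5 + 14)/(-1 + 14² + 6*14))² = (98 + 2*14*19/(-1 + 196 + 84))² = (98 + 2*14*19/279)² = (98 + 2*14*(1/279)*19)² = (98 + 532/279)² = (27874/279)² = 776959876/77841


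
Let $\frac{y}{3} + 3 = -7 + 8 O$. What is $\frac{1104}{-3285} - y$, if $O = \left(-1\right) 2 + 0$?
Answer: $\frac{85042}{1095} \approx 77.664$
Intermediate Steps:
$O = -2$ ($O = -2 + 0 = -2$)
$y = -78$ ($y = -9 + 3 \left(-7 + 8 \left(-2\right)\right) = -9 + 3 \left(-7 - 16\right) = -9 + 3 \left(-23\right) = -9 - 69 = -78$)
$\frac{1104}{-3285} - y = \frac{1104}{-3285} - -78 = 1104 \left(- \frac{1}{3285}\right) + 78 = - \frac{368}{1095} + 78 = \frac{85042}{1095}$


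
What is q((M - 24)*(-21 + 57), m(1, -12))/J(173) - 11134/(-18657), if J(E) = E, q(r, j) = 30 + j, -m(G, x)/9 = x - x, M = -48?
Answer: 2485892/3227661 ≈ 0.77018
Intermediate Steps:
m(G, x) = 0 (m(G, x) = -9*(x - x) = -9*0 = 0)
q((M - 24)*(-21 + 57), m(1, -12))/J(173) - 11134/(-18657) = (30 + 0)/173 - 11134/(-18657) = 30*(1/173) - 11134*(-1/18657) = 30/173 + 11134/18657 = 2485892/3227661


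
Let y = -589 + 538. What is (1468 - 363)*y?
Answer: -56355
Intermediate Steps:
y = -51
(1468 - 363)*y = (1468 - 363)*(-51) = 1105*(-51) = -56355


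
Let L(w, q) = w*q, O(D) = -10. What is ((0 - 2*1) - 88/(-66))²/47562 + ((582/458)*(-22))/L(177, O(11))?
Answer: 228504053/14458729095 ≈ 0.015804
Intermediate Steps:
L(w, q) = q*w
((0 - 2*1) - 88/(-66))²/47562 + ((582/458)*(-22))/L(177, O(11)) = ((0 - 2*1) - 88/(-66))²/47562 + ((582/458)*(-22))/((-10*177)) = ((0 - 2) - 88*(-1/66))²*(1/47562) + ((582*(1/458))*(-22))/(-1770) = (-2 + 4/3)²*(1/47562) + ((291/229)*(-22))*(-1/1770) = (-⅔)²*(1/47562) - 6402/229*(-1/1770) = (4/9)*(1/47562) + 1067/67555 = 2/214029 + 1067/67555 = 228504053/14458729095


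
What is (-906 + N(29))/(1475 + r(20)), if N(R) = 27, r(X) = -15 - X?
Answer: -293/480 ≈ -0.61042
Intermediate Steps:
(-906 + N(29))/(1475 + r(20)) = (-906 + 27)/(1475 + (-15 - 1*20)) = -879/(1475 + (-15 - 20)) = -879/(1475 - 35) = -879/1440 = -879*1/1440 = -293/480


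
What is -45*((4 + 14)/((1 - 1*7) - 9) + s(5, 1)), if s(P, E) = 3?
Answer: -81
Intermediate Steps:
-45*((4 + 14)/((1 - 1*7) - 9) + s(5, 1)) = -45*((4 + 14)/((1 - 1*7) - 9) + 3) = -45*(18/((1 - 7) - 9) + 3) = -45*(18/(-6 - 9) + 3) = -45*(18/(-15) + 3) = -45*(18*(-1/15) + 3) = -45*(-6/5 + 3) = -45*9/5 = -81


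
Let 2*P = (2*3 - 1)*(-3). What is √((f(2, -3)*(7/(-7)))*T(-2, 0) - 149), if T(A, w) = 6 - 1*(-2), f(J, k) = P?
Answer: I*√89 ≈ 9.434*I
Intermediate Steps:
P = -15/2 (P = ((2*3 - 1)*(-3))/2 = ((6 - 1)*(-3))/2 = (5*(-3))/2 = (½)*(-15) = -15/2 ≈ -7.5000)
f(J, k) = -15/2
T(A, w) = 8 (T(A, w) = 6 + 2 = 8)
√((f(2, -3)*(7/(-7)))*T(-2, 0) - 149) = √(-105/(2*(-7))*8 - 149) = √(-105*(-1)/(2*7)*8 - 149) = √(-15/2*(-1)*8 - 149) = √((15/2)*8 - 149) = √(60 - 149) = √(-89) = I*√89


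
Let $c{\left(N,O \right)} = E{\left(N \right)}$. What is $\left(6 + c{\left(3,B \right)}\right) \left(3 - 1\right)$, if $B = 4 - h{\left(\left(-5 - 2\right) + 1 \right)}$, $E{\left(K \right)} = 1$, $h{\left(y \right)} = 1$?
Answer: $14$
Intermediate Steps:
$B = 3$ ($B = 4 - 1 = 3$)
$c{\left(N,O \right)} = 1$
$\left(6 + c{\left(3,B \right)}\right) \left(3 - 1\right) = \left(6 + 1\right) \left(3 - 1\right) = 7 \left(3 - 1\right) = 7 \cdot 2 = 14$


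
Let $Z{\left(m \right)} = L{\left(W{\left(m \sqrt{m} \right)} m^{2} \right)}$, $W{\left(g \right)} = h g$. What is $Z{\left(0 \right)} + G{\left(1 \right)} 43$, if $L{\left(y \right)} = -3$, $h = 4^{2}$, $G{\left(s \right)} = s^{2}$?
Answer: $40$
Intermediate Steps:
$h = 16$
$W{\left(g \right)} = 16 g$
$Z{\left(m \right)} = -3$
$Z{\left(0 \right)} + G{\left(1 \right)} 43 = -3 + 1^{2} \cdot 43 = -3 + 1 \cdot 43 = -3 + 43 = 40$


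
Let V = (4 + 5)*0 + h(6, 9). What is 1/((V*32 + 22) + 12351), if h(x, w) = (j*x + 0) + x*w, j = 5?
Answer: 1/15061 ≈ 6.6397e-5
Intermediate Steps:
h(x, w) = 5*x + w*x (h(x, w) = (5*x + 0) + x*w = 5*x + w*x)
V = 84 (V = (4 + 5)*0 + 6*(5 + 9) = 9*0 + 6*14 = 0 + 84 = 84)
1/((V*32 + 22) + 12351) = 1/((84*32 + 22) + 12351) = 1/((2688 + 22) + 12351) = 1/(2710 + 12351) = 1/15061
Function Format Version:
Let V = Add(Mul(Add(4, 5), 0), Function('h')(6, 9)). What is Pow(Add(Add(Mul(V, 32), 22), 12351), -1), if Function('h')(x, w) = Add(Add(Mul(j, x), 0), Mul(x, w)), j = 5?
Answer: Rational(1, 15061) ≈ 6.6397e-5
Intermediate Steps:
Function('h')(x, w) = Add(Mul(5, x), Mul(w, x)) (Function('h')(x, w) = Add(Add(Mul(5, x), 0), Mul(x, w)) = Add(Mul(5, x), Mul(w, x)))
V = 84 (V = Add(Mul(Add(4, 5), 0), Mul(6, Add(5, 9))) = Add(Mul(9, 0), Mul(6, 14)) = Add(0, 84) = 84)
Pow(Add(Add(Mul(V, 32), 22), 12351), -1) = Pow(Add(Add(Mul(84, 32), 22), 12351), -1) = Pow(Add(Add(2688, 22), 12351), -1) = Pow(Add(2710, 12351), -1) = Pow(15061, -1) = Rational(1, 15061)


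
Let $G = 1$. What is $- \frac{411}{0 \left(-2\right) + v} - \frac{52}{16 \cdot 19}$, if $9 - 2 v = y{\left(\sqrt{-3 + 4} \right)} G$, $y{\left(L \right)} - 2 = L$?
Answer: $- \frac{10425}{76} \approx -137.17$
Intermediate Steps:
$y{\left(L \right)} = 2 + L$
$v = 3$ ($v = \frac{9}{2} - \frac{\left(2 + \sqrt{-3 + 4}\right) 1}{2} = \frac{9}{2} - \frac{\left(2 + \sqrt{1}\right) 1}{2} = \frac{9}{2} - \frac{\left(2 + 1\right) 1}{2} = \frac{9}{2} - \frac{3 \cdot 1}{2} = \frac{9}{2} - \frac{3}{2} = 3$)
$- \frac{411}{0 \left(-2\right) + v} - \frac{52}{16 \cdot 19} = - \frac{411}{0 \left(-2\right) + 3} - \frac{52}{16 \cdot 19} = - \frac{411}{0 + 3} - \frac{52}{304} = - \frac{411}{3} - \frac{13}{76} = \left(-411\right) \frac{1}{3} - \frac{13}{76} = -137 - \frac{13}{76} = - \frac{10425}{76}$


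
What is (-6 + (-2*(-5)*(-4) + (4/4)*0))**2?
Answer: 2116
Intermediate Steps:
(-6 + (-2*(-5)*(-4) + (4/4)*0))**2 = (-6 + (10*(-4) + (4*(1/4))*0))**2 = (-6 + (-40 + 1*0))**2 = (-6 + (-40 + 0))**2 = (-6 - 40)**2 = (-46)**2 = 2116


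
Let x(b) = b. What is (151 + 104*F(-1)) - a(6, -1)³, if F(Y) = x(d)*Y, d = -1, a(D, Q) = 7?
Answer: -88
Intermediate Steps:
F(Y) = -Y
(151 + 104*F(-1)) - a(6, -1)³ = (151 + 104*(-1*(-1))) - 1*7³ = (151 + 104*1) - 1*343 = (151 + 104) - 343 = 255 - 343 = -88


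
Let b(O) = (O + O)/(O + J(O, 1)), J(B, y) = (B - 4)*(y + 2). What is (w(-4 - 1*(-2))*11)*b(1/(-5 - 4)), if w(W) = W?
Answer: -11/28 ≈ -0.39286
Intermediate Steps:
J(B, y) = (-4 + B)*(2 + y)
b(O) = 2*O/(-12 + 4*O) (b(O) = (O + O)/(O + (-8 - 4*1 + 2*O + O*1)) = (2*O)/(O + (-8 - 4 + 2*O + O)) = (2*O)/(O + (-12 + 3*O)) = (2*O)/(-12 + 4*O) = 2*O/(-12 + 4*O))
(w(-4 - 1*(-2))*11)*b(1/(-5 - 4)) = ((-4 - 1*(-2))*11)*(1/(2*(-5 - 4)*(-3 + 1/(-5 - 4)))) = ((-4 + 2)*11)*((½)/(-9*(-3 + 1/(-9)))) = (-2*11)*((½)*(-⅑)/(-3 - ⅑)) = -11*(-1)/(9*(-28/9)) = -11*(-1)*(-9)/(9*28) = -22*1/56 = -11/28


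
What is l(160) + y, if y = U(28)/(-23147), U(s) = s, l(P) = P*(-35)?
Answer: -129623228/23147 ≈ -5600.0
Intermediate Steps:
l(P) = -35*P
y = -28/23147 (y = 28/(-23147) = 28*(-1/23147) = -28/23147 ≈ -0.0012097)
l(160) + y = -35*160 - 28/23147 = -5600 - 28/23147 = -129623228/23147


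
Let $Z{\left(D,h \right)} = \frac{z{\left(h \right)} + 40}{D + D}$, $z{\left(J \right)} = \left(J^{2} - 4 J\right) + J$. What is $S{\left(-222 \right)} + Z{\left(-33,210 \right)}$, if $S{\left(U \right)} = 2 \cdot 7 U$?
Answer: $- \frac{124319}{33} \approx -3767.2$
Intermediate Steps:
$S{\left(U \right)} = 14 U$
$z{\left(J \right)} = J^{2} - 3 J$
$Z{\left(D,h \right)} = \frac{40 + h \left(-3 + h\right)}{2 D}$ ($Z{\left(D,h \right)} = \frac{h \left(-3 + h\right) + 40}{D + D} = \frac{40 + h \left(-3 + h\right)}{2 D}$)
$S{\left(-222 \right)} + Z{\left(-33,210 \right)} = 14 \left(-222\right) + \frac{40 + 210 \left(-3 + 210\right)}{2 \left(-33\right)} = -3108 + \frac{1}{2} \left(- \frac{1}{33}\right) \left(40 + 210 \cdot 207\right) = -3108 + \frac{1}{2} \left(- \frac{1}{33}\right) \left(40 + 43470\right) = -3108 + \frac{1}{2} \left(- \frac{1}{33}\right) 43510 = -3108 - \frac{21755}{33} = - \frac{124319}{33}$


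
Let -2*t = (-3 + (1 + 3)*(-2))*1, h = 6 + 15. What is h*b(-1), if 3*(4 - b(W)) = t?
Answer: 91/2 ≈ 45.500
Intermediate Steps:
h = 21
t = 11/2 (t = -(-3 + (1 + 3)*(-2))/2 = -(-3 + 4*(-2))/2 = -(-3 - 8)/2 = -(-11)/2 = -½*(-11) = 11/2 ≈ 5.5000)
b(W) = 13/6 (b(W) = 4 - ⅓*11/2 = 4 - 11/6 = 13/6)
h*b(-1) = 21*(13/6) = 91/2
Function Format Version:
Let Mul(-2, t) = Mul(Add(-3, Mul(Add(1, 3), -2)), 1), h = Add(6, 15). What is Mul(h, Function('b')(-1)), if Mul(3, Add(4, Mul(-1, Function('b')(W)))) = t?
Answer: Rational(91, 2) ≈ 45.500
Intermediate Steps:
h = 21
t = Rational(11, 2) (t = Mul(Rational(-1, 2), Mul(Add(-3, Mul(Add(1, 3), -2)), 1)) = Mul(Rational(-1, 2), Mul(Add(-3, Mul(4, -2)), 1)) = Mul(Rational(-1, 2), Mul(Add(-3, -8), 1)) = Mul(Rational(-1, 2), Mul(-11, 1)) = Mul(Rational(-1, 2), -11) = Rational(11, 2) ≈ 5.5000)
Function('b')(W) = Rational(13, 6) (Function('b')(W) = Add(4, Mul(Rational(-1, 3), Rational(11, 2))) = Add(4, Rational(-11, 6)) = Rational(13, 6))
Mul(h, Function('b')(-1)) = Mul(21, Rational(13, 6)) = Rational(91, 2)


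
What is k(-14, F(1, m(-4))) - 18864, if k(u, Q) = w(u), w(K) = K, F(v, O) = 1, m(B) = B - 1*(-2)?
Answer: -18878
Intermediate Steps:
m(B) = 2 + B (m(B) = B + 2 = 2 + B)
k(u, Q) = u
k(-14, F(1, m(-4))) - 18864 = -14 - 18864 = -18878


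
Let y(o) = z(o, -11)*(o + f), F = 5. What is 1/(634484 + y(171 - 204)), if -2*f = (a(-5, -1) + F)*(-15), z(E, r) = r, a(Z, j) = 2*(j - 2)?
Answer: 2/1269859 ≈ 1.5750e-6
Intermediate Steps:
a(Z, j) = -4 + 2*j (a(Z, j) = 2*(-2 + j) = -4 + 2*j)
f = -15/2 (f = -((-4 + 2*(-1)) + 5)*(-15)/2 = -((-4 - 2) + 5)*(-15)/2 = -(-6 + 5)*(-15)/2 = -(-1)*(-15)/2 = -½*15 = -15/2 ≈ -7.5000)
y(o) = 165/2 - 11*o (y(o) = -11*(o - 15/2) = -11*(-15/2 + o) = 165/2 - 11*o)
1/(634484 + y(171 - 204)) = 1/(634484 + (165/2 - 11*(171 - 204))) = 1/(634484 + (165/2 - 11*(-33))) = 1/(634484 + (165/2 + 363)) = 1/(634484 + 891/2) = 1/(1269859/2) = 2/1269859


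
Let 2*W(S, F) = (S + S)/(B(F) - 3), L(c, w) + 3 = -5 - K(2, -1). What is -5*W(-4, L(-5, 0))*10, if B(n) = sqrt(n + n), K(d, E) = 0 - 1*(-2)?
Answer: -600/29 - 400*I*sqrt(5)/29 ≈ -20.69 - 30.842*I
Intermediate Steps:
K(d, E) = 2 (K(d, E) = 0 + 2 = 2)
L(c, w) = -10 (L(c, w) = -3 + (-5 - 1*2) = -3 + (-5 - 2) = -3 - 7 = -10)
B(n) = sqrt(2)*sqrt(n) (B(n) = sqrt(2*n) = sqrt(2)*sqrt(n))
W(S, F) = S/(-3 + sqrt(2)*sqrt(F)) (W(S, F) = ((S + S)/(sqrt(2)*sqrt(F) - 3))/2 = ((2*S)/(-3 + sqrt(2)*sqrt(F)))/2 = (2*S/(-3 + sqrt(2)*sqrt(F)))/2 = S/(-3 + sqrt(2)*sqrt(F)))
-5*W(-4, L(-5, 0))*10 = -(-20)/(-3 + sqrt(2)*sqrt(-10))*10 = -(-20)/(-3 + sqrt(2)*(I*sqrt(10)))*10 = -(-20)/(-3 + 2*I*sqrt(5))*10 = (20/(-3 + 2*I*sqrt(5)))*10 = 200/(-3 + 2*I*sqrt(5))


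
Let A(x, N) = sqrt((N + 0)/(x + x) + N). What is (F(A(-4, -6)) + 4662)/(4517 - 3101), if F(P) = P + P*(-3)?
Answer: 777/236 - I*sqrt(21)/1416 ≈ 3.2924 - 0.0032363*I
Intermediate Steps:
A(x, N) = sqrt(N + N/(2*x)) (A(x, N) = sqrt(N/((2*x)) + N) = sqrt(N*(1/(2*x)) + N) = sqrt(N/(2*x) + N) = sqrt(N + N/(2*x)))
F(P) = -2*P (F(P) = P - 3*P = -2*P)
(F(A(-4, -6)) + 4662)/(4517 - 3101) = (-2*sqrt(-6 + (1/2)*(-6)/(-4)) + 4662)/(4517 - 3101) = (-2*sqrt(-6 + (1/2)*(-6)*(-1/4)) + 4662)/1416 = (-2*sqrt(-6 + 3/4) + 4662)*(1/1416) = (-I*sqrt(21) + 4662)*(1/1416) = (4662 - I*sqrt(21))*(1/1416) = 777/236 - I*sqrt(21)/1416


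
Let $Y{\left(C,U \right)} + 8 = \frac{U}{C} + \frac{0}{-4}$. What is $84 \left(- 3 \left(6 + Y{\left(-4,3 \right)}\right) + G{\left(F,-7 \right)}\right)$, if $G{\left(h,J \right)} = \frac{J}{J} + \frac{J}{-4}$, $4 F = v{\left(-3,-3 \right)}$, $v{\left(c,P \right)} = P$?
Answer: $924$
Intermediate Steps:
$Y{\left(C,U \right)} = -8 + \frac{U}{C}$ ($Y{\left(C,U \right)} = -8 + \left(\frac{U}{C} + \frac{0}{-4}\right) = -8 + \left(\frac{U}{C} + 0 \left(- \frac{1}{4}\right)\right) = -8 + \left(\frac{U}{C} + 0\right) = -8 + \frac{U}{C}$)
$F = - \frac{3}{4}$ ($F = \frac{1}{4} \left(-3\right) = - \frac{3}{4} \approx -0.75$)
$G{\left(h,J \right)} = 1 - \frac{J}{4}$ ($G{\left(h,J \right)} = 1 + J \left(- \frac{1}{4}\right) = 1 - \frac{J}{4}$)
$84 \left(- 3 \left(6 + Y{\left(-4,3 \right)}\right) + G{\left(F,-7 \right)}\right) = 84 \left(- 3 \left(6 - \left(8 - \frac{3}{-4}\right)\right) + \left(1 - - \frac{7}{4}\right)\right) = 84 \left(- 3 \left(6 + \left(-8 + 3 \left(- \frac{1}{4}\right)\right)\right) + \left(1 + \frac{7}{4}\right)\right) = 84 \left(- 3 \left(6 - \frac{35}{4}\right) + \frac{11}{4}\right) = 84 \left(\left(-3\right) \left(- \frac{11}{4}\right) + \frac{11}{4}\right) = 84 \left(\frac{33}{4} + \frac{11}{4}\right) = 84 \cdot 11 = 924$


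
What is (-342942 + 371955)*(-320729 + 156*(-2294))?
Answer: -19688018709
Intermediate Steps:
(-342942 + 371955)*(-320729 + 156*(-2294)) = 29013*(-320729 - 357864) = 29013*(-678593) = -19688018709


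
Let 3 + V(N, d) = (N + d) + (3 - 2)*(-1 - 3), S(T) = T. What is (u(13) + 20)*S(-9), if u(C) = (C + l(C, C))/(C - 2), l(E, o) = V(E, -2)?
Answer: -2133/11 ≈ -193.91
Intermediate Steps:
V(N, d) = -7 + N + d (V(N, d) = -3 + ((N + d) + (3 - 2)*(-1 - 3)) = -3 + ((N + d) + 1*(-4)) = -3 + ((N + d) - 4) = -3 + (-4 + N + d) = -7 + N + d)
l(E, o) = -9 + E (l(E, o) = -7 + E - 2 = -9 + E)
u(C) = (-9 + 2*C)/(-2 + C) (u(C) = (C + (-9 + C))/(C - 2) = (-9 + 2*C)/(-2 + C))
(u(13) + 20)*S(-9) = ((-9 + 2*13)/(-2 + 13) + 20)*(-9) = ((-9 + 26)/11 + 20)*(-9) = ((1/11)*17 + 20)*(-9) = (17/11 + 20)*(-9) = (237/11)*(-9) = -2133/11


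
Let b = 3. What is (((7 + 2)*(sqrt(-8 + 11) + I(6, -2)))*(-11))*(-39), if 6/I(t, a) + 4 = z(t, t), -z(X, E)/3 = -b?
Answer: 23166/5 + 3861*sqrt(3) ≈ 11321.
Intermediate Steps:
z(X, E) = 9 (z(X, E) = -(-3)*3 = -3*(-3) = 9)
I(t, a) = 6/5 (I(t, a) = 6/(-4 + 9) = 6/5)
(((7 + 2)*(sqrt(-8 + 11) + I(6, -2)))*(-11))*(-39) = (((7 + 2)*(sqrt(-8 + 11) + 6/5))*(-11))*(-39) = ((9*(sqrt(3) + 6/5))*(-11))*(-39) = ((9*(6/5 + sqrt(3)))*(-11))*(-39) = ((54/5 + 9*sqrt(3))*(-11))*(-39) = (-594/5 - 99*sqrt(3))*(-39) = 23166/5 + 3861*sqrt(3)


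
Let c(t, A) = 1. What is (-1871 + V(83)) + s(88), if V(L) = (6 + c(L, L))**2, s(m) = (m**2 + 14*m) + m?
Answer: 7242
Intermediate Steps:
s(m) = m**2 + 15*m
V(L) = 49 (V(L) = (6 + 1)**2 = 7**2 = 49)
(-1871 + V(83)) + s(88) = (-1871 + 49) + 88*(15 + 88) = -1822 + 88*103 = -1822 + 9064 = 7242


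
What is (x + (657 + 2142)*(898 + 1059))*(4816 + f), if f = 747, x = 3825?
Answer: 30493406484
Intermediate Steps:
(x + (657 + 2142)*(898 + 1059))*(4816 + f) = (3825 + (657 + 2142)*(898 + 1059))*(4816 + 747) = (3825 + 2799*1957)*5563 = (3825 + 5477643)*5563 = 5481468*5563 = 30493406484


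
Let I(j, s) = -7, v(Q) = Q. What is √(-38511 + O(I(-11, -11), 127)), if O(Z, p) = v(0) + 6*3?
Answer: 3*I*√4277 ≈ 196.2*I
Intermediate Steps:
O(Z, p) = 18 (O(Z, p) = 0 + 6*3 = 0 + 18 = 18)
√(-38511 + O(I(-11, -11), 127)) = √(-38511 + 18) = √(-38493) = 3*I*√4277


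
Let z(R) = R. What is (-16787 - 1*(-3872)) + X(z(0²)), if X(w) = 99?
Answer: -12816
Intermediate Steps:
(-16787 - 1*(-3872)) + X(z(0²)) = (-16787 - 1*(-3872)) + 99 = (-16787 + 3872) + 99 = -12915 + 99 = -12816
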